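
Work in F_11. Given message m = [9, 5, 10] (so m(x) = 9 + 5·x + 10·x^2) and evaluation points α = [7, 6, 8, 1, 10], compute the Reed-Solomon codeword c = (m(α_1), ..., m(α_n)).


c = [6, 3, 7, 2, 3]

Message polynomial: m(x) = 9 + 5·x + 10·x^2 (mod 11).
For each evaluation point α_i, compute m(α_i) mod 11:
  α_1 = 7: Horner steps 10 → 9 → 6, so m(7) = 6.
  α_2 = 6: Horner steps 10 → 10 → 3, so m(6) = 3.
  α_3 = 8: Horner steps 10 → 8 → 7, so m(8) = 7.
  α_4 = 1: Horner steps 10 → 4 → 2, so m(1) = 2.
  α_5 = 10: Horner steps 10 → 6 → 3, so m(10) = 3.
Codeword c = [6, 3, 7, 2, 3] ∈ F_11^5.


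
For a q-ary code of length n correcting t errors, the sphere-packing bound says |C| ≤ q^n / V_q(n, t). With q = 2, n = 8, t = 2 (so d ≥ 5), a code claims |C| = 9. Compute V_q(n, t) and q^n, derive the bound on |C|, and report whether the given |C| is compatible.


V_q(n, t) = 37, q^n = 256, Hamming bound = 6, |C| = 9 > bound (violated).

Step 1: Compute V_q(n, t) = Σ_{j=0}^2 C(n, j) (q−1)^j.
  j = 0: C(8,0)·(1)^0 = 1·1 = 1.
  j = 1: C(8,1)·(1)^1 = 8·1 = 8.
  j = 2: C(8,2)·(1)^2 = 28·1 = 28.
  V_q(n, t) = 1 + 8 + 28 = 37.
Step 2: q^n = 2^8 = 256.
Step 3: Hamming bound ⌊q^n / V_q(n,t)⌋ = ⌊256/37⌋ = 6.
Step 4: Compare |C| = 9 to 6: violated.
The claimed |C| lies above the Hamming bound, so no 2-ary code of length 8 with d ≥ 5 can have 9 codewords.


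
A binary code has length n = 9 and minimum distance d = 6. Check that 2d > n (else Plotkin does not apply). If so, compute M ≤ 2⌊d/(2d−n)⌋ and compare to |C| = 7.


Plotkin bound M ≤ 4; given |C| = 7 > bound (violated).

Check applicability: 2d = 12, n = 9.
2d − n = 3 > 0, so Plotkin applies.
Compute d/(2d−n) = 6/3 ≈ 2.0000.
⌊d/(2d−n)⌋ = 2.
Plotkin bound: M ≤ 2·2 = 4.
Given |C| = 7, check: VIOLATED.
This |C| is above the Plotkin bound, so no binary code with n = 9, d = 6 and 7 codewords exists.


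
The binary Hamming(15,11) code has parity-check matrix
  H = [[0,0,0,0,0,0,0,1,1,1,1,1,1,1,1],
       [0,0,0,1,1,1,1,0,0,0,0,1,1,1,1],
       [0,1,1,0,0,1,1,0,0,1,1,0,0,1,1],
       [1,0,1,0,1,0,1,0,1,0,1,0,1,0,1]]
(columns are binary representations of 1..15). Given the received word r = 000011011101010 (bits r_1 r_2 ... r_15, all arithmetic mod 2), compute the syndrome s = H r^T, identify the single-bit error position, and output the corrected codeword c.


s = (1, 0, 1, 0)^T, error position = 10, corrected codeword c = 000011011001010

Compute s = H r^T mod 2 one row at a time:
  s_1 = 1 + 1 + 1 + 0 + 1 + 0 + 1 + 0 = 5 ≡ 1 (mod 2).
  s_2 = 0 + 1 + 1 + 0 + 1 + 0 + 1 + 0 = 4 ≡ 0 (mod 2).
  s_3 = 0 + 0 + 1 + 0 + 1 + 0 + 1 + 0 = 3 ≡ 1 (mod 2).
  s_4 = 0 + 0 + 1 + 0 + 1 + 0 + 0 + 0 = 2 ≡ 0 (mod 2).
s = (1, 0, 1, 0)^T — this equals column 10 of H (binary 1010), so error is at position 10.
Correct: flip bit 10 of r = 000011011101010 to get c = 000011011001010.


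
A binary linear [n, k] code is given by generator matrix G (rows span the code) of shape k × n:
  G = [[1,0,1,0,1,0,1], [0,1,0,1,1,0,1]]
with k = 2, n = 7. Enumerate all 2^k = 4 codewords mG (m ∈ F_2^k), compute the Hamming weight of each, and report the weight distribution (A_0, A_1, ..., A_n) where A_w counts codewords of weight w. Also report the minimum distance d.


Weight distribution: A_0 = 1, A_4 = 3. Minimum distance d = 4.

Enumerate all 2^2 = 4 messages m ∈ F_2^2.
For each, compute codeword c = mG in F_2^7, then tally its weight.
  m = 00 → c = 0000000, weight = 0.
  m = 10 → c = 1010101, weight = 4.
  m = 01 → c = 0101101, weight = 4.
  m = 11 → c = 1111000, weight = 4.
Tally weights:
  weight 0: 1 codewords.
  weight 4: 3 codewords.
Minimum distance d = smallest w > 0 with A_w > 0 = 4.
Sanity: Σ A_w = 4 = 2^2 = 4 ✓.


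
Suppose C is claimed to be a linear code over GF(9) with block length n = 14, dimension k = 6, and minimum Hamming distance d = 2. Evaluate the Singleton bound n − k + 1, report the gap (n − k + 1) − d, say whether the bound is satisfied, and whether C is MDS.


Singleton RHS = n − k + 1 = 9, slack = 7, bound satisfied, not MDS.

Singleton bound: d ≤ n − k + 1.
Here n = 14, k = 6, so n − k + 1 = 9.
Given d = 2, check d ≤ 9: YES.
Slack = (n − k + 1) − d = 7.
The code is NOT MDS (slack = 7 > 0).
Description: the claimed parameters are [14, 6, 2]_9; such a code would be non-MDS.


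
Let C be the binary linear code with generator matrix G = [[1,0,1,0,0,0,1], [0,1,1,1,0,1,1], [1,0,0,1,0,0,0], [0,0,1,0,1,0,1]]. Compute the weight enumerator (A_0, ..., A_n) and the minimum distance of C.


Weight distribution: A_0 = 1, A_2 = 4, A_3 = 3, A_4 = 3, A_5 = 4, A_7 = 1. Minimum distance d = 2.

Enumerate all 2^4 = 16 messages m ∈ F_2^4.
For each, compute codeword c = mG in F_2^7, then tally its weight.
  m = 0000 → c = 0000000, weight = 0.
  m = 1000 → c = 1010001, weight = 3.
  m = 0100 → c = 0111011, weight = 5.
  m = 1100 → c = 1101010, weight = 4.
  m = 0010 → c = 1001000, weight = 2.
  m = 1010 → c = 0011001, weight = 3.
  m = 0110 → c = 1110011, weight = 5.
  m = 1110 → c = 0100010, weight = 2.
  m = 0001 → c = 0010101, weight = 3.
  m = 1001 → c = 1000100, weight = 2.
  m = 0101 → c = 0101110, weight = 4.
  m = 1101 → c = 1111111, weight = 7.
  m = 0011 → c = 1011101, weight = 5.
  m = 1011 → c = 0001100, weight = 2.
  m = 0111 → c = 1100110, weight = 4.
  m = 1111 → c = 0110111, weight = 5.
Tally weights:
  weight 0: 1 codewords.
  weight 2: 4 codewords.
  weight 3: 3 codewords.
  weight 4: 3 codewords.
  weight 5: 4 codewords.
  weight 7: 1 codewords.
Minimum distance d = smallest w > 0 with A_w > 0 = 2.
Sanity: Σ A_w = 16 = 2^4 = 16 ✓.


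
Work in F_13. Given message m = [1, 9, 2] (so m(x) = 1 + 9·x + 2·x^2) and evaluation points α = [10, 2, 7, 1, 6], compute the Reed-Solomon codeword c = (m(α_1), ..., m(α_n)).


c = [5, 1, 6, 12, 10]

Message polynomial: m(x) = 1 + 9·x + 2·x^2 (mod 13).
For each evaluation point α_i, compute m(α_i) mod 13:
  α_1 = 10: Horner steps 2 → 3 → 5, so m(10) = 5.
  α_2 = 2: Horner steps 2 → 0 → 1, so m(2) = 1.
  α_3 = 7: Horner steps 2 → 10 → 6, so m(7) = 6.
  α_4 = 1: Horner steps 2 → 11 → 12, so m(1) = 12.
  α_5 = 6: Horner steps 2 → 8 → 10, so m(6) = 10.
Codeword c = [5, 1, 6, 12, 10] ∈ F_13^5.


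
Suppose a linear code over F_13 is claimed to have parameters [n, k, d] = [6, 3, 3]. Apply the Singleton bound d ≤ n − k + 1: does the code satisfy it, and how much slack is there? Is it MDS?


Singleton RHS = n − k + 1 = 4, slack = 1, bound satisfied, not MDS.

Singleton bound: d ≤ n − k + 1.
Here n = 6, k = 3, so n − k + 1 = 4.
Given d = 3, check d ≤ 4: YES.
Slack = (n − k + 1) − d = 1.
The code is NOT MDS (slack = 1 > 0).
Description: the claimed parameters are [6, 3, 3]_13; such a code would be non-MDS.


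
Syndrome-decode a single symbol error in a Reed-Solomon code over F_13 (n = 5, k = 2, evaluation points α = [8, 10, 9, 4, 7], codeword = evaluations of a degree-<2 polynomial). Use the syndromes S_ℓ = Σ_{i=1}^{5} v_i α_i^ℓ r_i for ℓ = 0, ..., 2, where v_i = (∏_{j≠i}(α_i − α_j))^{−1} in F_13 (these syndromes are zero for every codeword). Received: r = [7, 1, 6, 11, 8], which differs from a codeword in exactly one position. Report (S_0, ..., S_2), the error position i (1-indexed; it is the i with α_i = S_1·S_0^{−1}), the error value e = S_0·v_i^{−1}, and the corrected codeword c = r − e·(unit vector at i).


S = (10, 9, 12), error at position 2, error magnitude e = 9, c = [7, 5, 6, 11, 8].

Step 1: column multipliers v_i = (∏_{j≠i}(α_i − α_j))^{−1} mod 13.
  i = 1 (α = 8): (8−10)(8−9)(8−4)(8−7) = (−2)·(−1)·4·1 = 8 ≡ 8, so v_1 = 8^{−1} = 5 (mod 13).
  i = 2 (α = 10): (10−8)(10−9)(10−4)(10−7) = 2·1·6·3 = 36 ≡ 10, so v_2 = 10^{−1} = 4 (mod 13).
  i = 3 (α = 9): (9−8)(9−10)(9−4)(9−7) = 1·(−1)·5·2 = −10 ≡ 3, so v_3 = 3^{−1} = 9 (mod 13).
  i = 4 (α = 4): (4−8)(4−10)(4−9)(4−7) = (−4)·(−6)·(−5)·(−3) = 360 ≡ 9, so v_4 = 9^{−1} = 3 (mod 13).
  i = 5 (α = 7): (7−8)(7−10)(7−9)(7−4) = (−1)·(−3)·(−2)·3 = −18 ≡ 8, so v_5 = 8^{−1} = 5 (mod 13).
  v = [5, 4, 9, 3, 5].
Step 2: syndromes of r = [7, 1, 6, 11, 8] (all sums mod 13).
  S_0 = Σ v_i r_i = 5·7 + 4·1 + 9·6 + 3·11 + 5·8 = 166 ≡ 10.
  S_1 = Σ v_i α_i r_i = 5·8·7 + 4·10·1 + 9·9·6 + 3·4·11 + 5·7·8 = 1218 ≡ 9.
  α_i^2 mod 13 = [12, 9, 3, 3, 10].
  S_2 = Σ v_i α_i^2 r_i = 5·12·7 + 4·9·1 + 9·3·6 + 3·3·11 + 5·10·8 = 1117 ≡ 12.
  S = (10, 9, 12) ≠ 0, so r is not a codeword (an error is present).
Step 3: locate the error. For a single error e at position i, S_ℓ = v_i·e·α_i^ℓ, so α_err = S_1/S_0.
  S_0^{−1} = 10^{−1} = 4 (mod 13), so α_err = 9·4 = 36 ≡ 10 = α_2. Error position i = 2.
  Consistency check: S_2/S_1 = 12·3 = 36 ≡ 10 = α_err ✓ (single-error assumption holds).
Step 4: error magnitude e = S_0/v_2 = S_0·∏_{j≠2}(α_2 − α_j) = 10·10 = 100 ≡ 9 (mod 13).
Step 5: correct position 2: c_2 = r_2 − e = 1 − 9 ≡ 5 (mod 13). Hence c = [7, 5, 6, 11, 8].
  Check: interpolating c through the α_i gives m(x) = 2 + 12·x (degree < 2) with m(α_i) = c_i for every i, so c is indeed a codeword.


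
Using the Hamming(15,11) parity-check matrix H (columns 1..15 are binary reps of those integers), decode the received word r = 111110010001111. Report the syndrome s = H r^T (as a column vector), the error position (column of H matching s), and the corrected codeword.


s = (1, 0, 0, 1)^T, error position = 9, corrected codeword c = 111110011001111

Compute s = H r^T mod 2 one row at a time:
  s_1 = 1 + 0 + 0 + 0 + 1 + 1 + 1 + 1 = 5 ≡ 1 (mod 2).
  s_2 = 1 + 1 + 0 + 0 + 1 + 1 + 1 + 1 = 6 ≡ 0 (mod 2).
  s_3 = 1 + 1 + 0 + 0 + 0 + 0 + 1 + 1 = 4 ≡ 0 (mod 2).
  s_4 = 1 + 1 + 1 + 0 + 0 + 0 + 1 + 1 = 5 ≡ 1 (mod 2).
s = (1, 0, 0, 1)^T — this equals column 9 of H (binary 1001), so error is at position 9.
Correct: flip bit 9 of r = 111110010001111 to get c = 111110011001111.


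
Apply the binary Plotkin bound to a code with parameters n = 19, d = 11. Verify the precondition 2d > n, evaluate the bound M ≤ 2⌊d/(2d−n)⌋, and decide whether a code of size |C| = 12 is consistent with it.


Plotkin bound M ≤ 6; given |C| = 12 > bound (violated).

Check applicability: 2d = 22, n = 19.
2d − n = 3 > 0, so Plotkin applies.
Compute d/(2d−n) = 11/3 ≈ 3.6667.
⌊d/(2d−n)⌋ = 3.
Plotkin bound: M ≤ 2·3 = 6.
Given |C| = 12, check: VIOLATED.
This |C| is above the Plotkin bound, so no binary code with n = 19, d = 11 and 12 codewords exists.


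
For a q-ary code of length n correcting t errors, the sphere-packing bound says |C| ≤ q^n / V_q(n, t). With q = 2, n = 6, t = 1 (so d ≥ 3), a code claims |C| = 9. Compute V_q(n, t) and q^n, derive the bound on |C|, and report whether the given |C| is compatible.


V_q(n, t) = 7, q^n = 64, Hamming bound = 9, |C| = 9 ≤ bound (satisfied).

Step 1: Compute V_q(n, t) = Σ_{j=0}^1 C(n, j) (q−1)^j.
  j = 0: C(6,0)·(1)^0 = 1·1 = 1.
  j = 1: C(6,1)·(1)^1 = 6·1 = 6.
  V_q(n, t) = 1 + 6 = 7.
Step 2: q^n = 2^6 = 64.
Step 3: Hamming bound ⌊q^n / V_q(n,t)⌋ = ⌊64/7⌋ = 9.
Step 4: Compare |C| = 9 to 9: satisfied.
The claimed |C| lies at the Hamming bound (tight).


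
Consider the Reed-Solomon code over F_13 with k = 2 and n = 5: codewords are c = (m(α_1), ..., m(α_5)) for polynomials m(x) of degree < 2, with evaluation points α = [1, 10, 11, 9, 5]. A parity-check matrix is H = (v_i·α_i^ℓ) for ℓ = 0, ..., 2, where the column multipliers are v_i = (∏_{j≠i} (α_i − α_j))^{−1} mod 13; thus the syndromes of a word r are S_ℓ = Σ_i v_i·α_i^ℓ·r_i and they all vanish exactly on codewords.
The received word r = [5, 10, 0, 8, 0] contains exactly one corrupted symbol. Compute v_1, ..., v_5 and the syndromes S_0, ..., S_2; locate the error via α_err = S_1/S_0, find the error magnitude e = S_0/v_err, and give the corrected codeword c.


S = (9, 8, 10), error at position 3, error magnitude e = 1, c = [5, 10, 12, 8, 0].

Step 1: column multipliers v_i = (∏_{j≠i}(α_i − α_j))^{−1} mod 13.
  i = 1 (α = 1): (1−10)(1−11)(1−9)(1−5) = (−9)·(−10)·(−8)·(−4) = 2880 ≡ 7, so v_1 = 7^{−1} = 2 (mod 13).
  i = 2 (α = 10): (10−1)(10−11)(10−9)(10−5) = 9·(−1)·1·5 = −45 ≡ 7, so v_2 = 7^{−1} = 2 (mod 13).
  i = 3 (α = 11): (11−1)(11−10)(11−9)(11−5) = 10·1·2·6 = 120 ≡ 3, so v_3 = 3^{−1} = 9 (mod 13).
  i = 4 (α = 9): (9−1)(9−10)(9−11)(9−5) = 8·(−1)·(−2)·4 = 64 ≡ 12, so v_4 = 12^{−1} = 12 (mod 13).
  i = 5 (α = 5): (5−1)(5−10)(5−11)(5−9) = 4·(−5)·(−6)·(−4) = −480 ≡ 1, so v_5 = 1^{−1} = 1 (mod 13).
  v = [2, 2, 9, 12, 1].
Step 2: syndromes of r = [5, 10, 0, 8, 0] (all sums mod 13).
  S_0 = Σ v_i r_i = 2·5 + 2·10 + 9·0 + 12·8 + 1·0 = 126 ≡ 9.
  S_1 = Σ v_i α_i r_i = 2·1·5 + 2·10·10 + 9·11·0 + 12·9·8 + 1·5·0 = 1074 ≡ 8.
  α_i^2 mod 13 = [1, 9, 4, 3, 12].
  S_2 = Σ v_i α_i^2 r_i = 2·1·5 + 2·9·10 + 9·4·0 + 12·3·8 + 1·12·0 = 478 ≡ 10.
  S = (9, 8, 10) ≠ 0, so r is not a codeword (an error is present).
Step 3: locate the error. For a single error e at position i, S_ℓ = v_i·e·α_i^ℓ, so α_err = S_1/S_0.
  S_0^{−1} = 9^{−1} = 3 (mod 13), so α_err = 8·3 = 24 ≡ 11 = α_3. Error position i = 3.
  Consistency check: S_2/S_1 = 10·5 = 50 ≡ 11 = α_err ✓ (single-error assumption holds).
Step 4: error magnitude e = S_0/v_3 = S_0·∏_{j≠3}(α_3 − α_j) = 9·3 = 27 ≡ 1 (mod 13).
Step 5: correct position 3: c_3 = r_3 − e = 0 − 1 ≡ 12 (mod 13). Hence c = [5, 10, 12, 8, 0].
  Check: interpolating c through the α_i gives m(x) = 3 + 2·x (degree < 2) with m(α_i) = c_i for every i, so c is indeed a codeword.


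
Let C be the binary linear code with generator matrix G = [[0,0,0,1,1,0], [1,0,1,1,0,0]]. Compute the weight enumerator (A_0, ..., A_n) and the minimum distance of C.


Weight distribution: A_0 = 1, A_2 = 1, A_3 = 2. Minimum distance d = 2.

Enumerate all 2^2 = 4 messages m ∈ F_2^2.
For each, compute codeword c = mG in F_2^6, then tally its weight.
  m = 00 → c = 000000, weight = 0.
  m = 10 → c = 000110, weight = 2.
  m = 01 → c = 101100, weight = 3.
  m = 11 → c = 101010, weight = 3.
Tally weights:
  weight 0: 1 codewords.
  weight 2: 1 codewords.
  weight 3: 2 codewords.
Minimum distance d = smallest w > 0 with A_w > 0 = 2.
Sanity: Σ A_w = 4 = 2^2 = 4 ✓.


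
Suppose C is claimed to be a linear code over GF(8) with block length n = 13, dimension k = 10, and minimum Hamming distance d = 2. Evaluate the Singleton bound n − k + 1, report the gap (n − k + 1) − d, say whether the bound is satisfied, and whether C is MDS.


Singleton RHS = n − k + 1 = 4, slack = 2, bound satisfied, not MDS.

Singleton bound: d ≤ n − k + 1.
Here n = 13, k = 10, so n − k + 1 = 4.
Given d = 2, check d ≤ 4: YES.
Slack = (n − k + 1) − d = 2.
The code is NOT MDS (slack = 2 > 0).
Description: the claimed parameters are [13, 10, 2]_8; such a code would be non-MDS.


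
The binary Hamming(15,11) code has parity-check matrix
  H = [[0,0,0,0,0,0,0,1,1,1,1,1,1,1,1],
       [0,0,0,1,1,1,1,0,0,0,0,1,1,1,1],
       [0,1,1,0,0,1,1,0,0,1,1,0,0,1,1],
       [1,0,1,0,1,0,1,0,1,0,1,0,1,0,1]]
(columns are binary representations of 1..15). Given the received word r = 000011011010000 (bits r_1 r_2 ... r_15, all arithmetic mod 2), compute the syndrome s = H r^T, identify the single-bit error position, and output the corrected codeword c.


s = (1, 0, 0, 1)^T, error position = 9, corrected codeword c = 000011010010000

Compute s = H r^T mod 2 one row at a time:
  s_1 = 1 + 1 + 0 + 1 + 0 + 0 + 0 + 0 = 3 ≡ 1 (mod 2).
  s_2 = 0 + 1 + 1 + 0 + 0 + 0 + 0 + 0 = 2 ≡ 0 (mod 2).
  s_3 = 0 + 0 + 1 + 0 + 0 + 1 + 0 + 0 = 2 ≡ 0 (mod 2).
  s_4 = 0 + 0 + 1 + 0 + 1 + 1 + 0 + 0 = 3 ≡ 1 (mod 2).
s = (1, 0, 0, 1)^T — this equals column 9 of H (binary 1001), so error is at position 9.
Correct: flip bit 9 of r = 000011011010000 to get c = 000011010010000.


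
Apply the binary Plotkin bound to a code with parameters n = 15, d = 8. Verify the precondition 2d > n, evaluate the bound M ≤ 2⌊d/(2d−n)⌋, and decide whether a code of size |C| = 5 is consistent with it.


Plotkin bound M ≤ 16; given |C| = 5 ≤ bound (satisfied).

Check applicability: 2d = 16, n = 15.
2d − n = 1 > 0, so Plotkin applies.
Compute d/(2d−n) = 8/1 ≈ 8.0000.
⌊d/(2d−n)⌋ = 8.
Plotkin bound: M ≤ 2·8 = 16.
Given |C| = 5, check: satisfied.
This |C| is below the Plotkin bound.


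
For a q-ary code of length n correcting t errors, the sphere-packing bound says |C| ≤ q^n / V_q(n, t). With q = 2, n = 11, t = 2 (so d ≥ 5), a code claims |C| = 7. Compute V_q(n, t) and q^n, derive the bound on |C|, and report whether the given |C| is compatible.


V_q(n, t) = 67, q^n = 2048, Hamming bound = 30, |C| = 7 ≤ bound (satisfied).

Step 1: Compute V_q(n, t) = Σ_{j=0}^2 C(n, j) (q−1)^j.
  j = 0: C(11,0)·(1)^0 = 1·1 = 1.
  j = 1: C(11,1)·(1)^1 = 11·1 = 11.
  j = 2: C(11,2)·(1)^2 = 55·1 = 55.
  V_q(n, t) = 1 + 11 + 55 = 67.
Step 2: q^n = 2^11 = 2048.
Step 3: Hamming bound ⌊q^n / V_q(n,t)⌋ = ⌊2048/67⌋ = 30.
Step 4: Compare |C| = 7 to 30: satisfied.
The claimed |C| lies below the Hamming bound.


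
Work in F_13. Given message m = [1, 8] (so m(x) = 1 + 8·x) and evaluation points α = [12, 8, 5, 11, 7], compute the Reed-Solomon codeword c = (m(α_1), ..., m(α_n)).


c = [6, 0, 2, 11, 5]

Message polynomial: m(x) = 1 + 8·x (mod 13).
For each evaluation point α_i, compute m(α_i) mod 13:
  α_1 = 12: Horner steps 8 → 6, so m(12) = 6.
  α_2 = 8: Horner steps 8 → 0, so m(8) = 0.
  α_3 = 5: Horner steps 8 → 2, so m(5) = 2.
  α_4 = 11: Horner steps 8 → 11, so m(11) = 11.
  α_5 = 7: Horner steps 8 → 5, so m(7) = 5.
Codeword c = [6, 0, 2, 11, 5] ∈ F_13^5.


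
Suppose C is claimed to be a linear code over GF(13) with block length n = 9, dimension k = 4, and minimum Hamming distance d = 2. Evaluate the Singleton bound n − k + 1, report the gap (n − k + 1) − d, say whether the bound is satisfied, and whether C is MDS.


Singleton RHS = n − k + 1 = 6, slack = 4, bound satisfied, not MDS.

Singleton bound: d ≤ n − k + 1.
Here n = 9, k = 4, so n − k + 1 = 6.
Given d = 2, check d ≤ 6: YES.
Slack = (n − k + 1) − d = 4.
The code is NOT MDS (slack = 4 > 0).
Description: the claimed parameters are [9, 4, 2]_13; such a code would be non-MDS.


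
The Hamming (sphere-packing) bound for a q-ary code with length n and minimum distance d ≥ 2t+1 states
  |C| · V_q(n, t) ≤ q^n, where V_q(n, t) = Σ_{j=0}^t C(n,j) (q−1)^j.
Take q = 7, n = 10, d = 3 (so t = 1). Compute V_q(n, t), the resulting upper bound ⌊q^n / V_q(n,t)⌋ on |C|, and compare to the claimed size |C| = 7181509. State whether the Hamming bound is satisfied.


V_q(n, t) = 61, q^n = 282475249, Hamming bound = 4630741, |C| = 7181509 > bound (violated).

Step 1: Compute V_q(n, t) = Σ_{j=0}^1 C(n, j) (q−1)^j.
  j = 0: C(10,0)·(6)^0 = 1·1 = 1.
  j = 1: C(10,1)·(6)^1 = 10·6 = 60.
  V_q(n, t) = 1 + 60 = 61.
Step 2: q^n = 7^10 = 282475249.
Step 3: Hamming bound ⌊q^n / V_q(n,t)⌋ = ⌊282475249/61⌋ = 4630741.
Step 4: Compare |C| = 7181509 to 4630741: violated.
The claimed |C| lies above the Hamming bound, so no 7-ary code of length 10 with d ≥ 3 can have 7181509 codewords.


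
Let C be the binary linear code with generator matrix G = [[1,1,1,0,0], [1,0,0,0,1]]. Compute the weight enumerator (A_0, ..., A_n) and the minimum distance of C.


Weight distribution: A_0 = 1, A_2 = 1, A_3 = 2. Minimum distance d = 2.

Enumerate all 2^2 = 4 messages m ∈ F_2^2.
For each, compute codeword c = mG in F_2^5, then tally its weight.
  m = 00 → c = 00000, weight = 0.
  m = 10 → c = 11100, weight = 3.
  m = 01 → c = 10001, weight = 2.
  m = 11 → c = 01101, weight = 3.
Tally weights:
  weight 0: 1 codewords.
  weight 2: 1 codewords.
  weight 3: 2 codewords.
Minimum distance d = smallest w > 0 with A_w > 0 = 2.
Sanity: Σ A_w = 4 = 2^2 = 4 ✓.


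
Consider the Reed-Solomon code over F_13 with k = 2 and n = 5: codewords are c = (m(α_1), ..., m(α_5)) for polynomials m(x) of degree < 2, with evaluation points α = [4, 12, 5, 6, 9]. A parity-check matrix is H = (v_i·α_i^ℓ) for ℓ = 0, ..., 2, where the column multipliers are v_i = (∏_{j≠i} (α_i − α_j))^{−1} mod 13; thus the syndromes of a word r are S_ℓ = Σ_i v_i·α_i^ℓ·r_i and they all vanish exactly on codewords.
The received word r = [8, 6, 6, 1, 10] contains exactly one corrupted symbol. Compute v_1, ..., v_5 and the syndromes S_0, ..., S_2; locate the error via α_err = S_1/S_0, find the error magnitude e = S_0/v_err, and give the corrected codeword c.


S = (9, 6, 4), error at position 3, error magnitude e = 8, c = [8, 6, 11, 1, 10].

Step 1: column multipliers v_i = (∏_{j≠i}(α_i − α_j))^{−1} mod 13.
  i = 1 (α = 4): (4−12)(4−5)(4−6)(4−9) = (−8)·(−1)·(−2)·(−5) = 80 ≡ 2, so v_1 = 2^{−1} = 7 (mod 13).
  i = 2 (α = 12): (12−4)(12−5)(12−6)(12−9) = 8·7·6·3 = 1008 ≡ 7, so v_2 = 7^{−1} = 2 (mod 13).
  i = 3 (α = 5): (5−4)(5−12)(5−6)(5−9) = 1·(−7)·(−1)·(−4) = −28 ≡ 11, so v_3 = 11^{−1} = 6 (mod 13).
  i = 4 (α = 6): (6−4)(6−12)(6−5)(6−9) = 2·(−6)·1·(−3) = 36 ≡ 10, so v_4 = 10^{−1} = 4 (mod 13).
  i = 5 (α = 9): (9−4)(9−12)(9−5)(9−6) = 5·(−3)·4·3 = −180 ≡ 2, so v_5 = 2^{−1} = 7 (mod 13).
  v = [7, 2, 6, 4, 7].
Step 2: syndromes of r = [8, 6, 6, 1, 10] (all sums mod 13).
  S_0 = Σ v_i r_i = 7·8 + 2·6 + 6·6 + 4·1 + 7·10 = 178 ≡ 9.
  S_1 = Σ v_i α_i r_i = 7·4·8 + 2·12·6 + 6·5·6 + 4·6·1 + 7·9·10 = 1202 ≡ 6.
  α_i^2 mod 13 = [3, 1, 12, 10, 3].
  S_2 = Σ v_i α_i^2 r_i = 7·3·8 + 2·1·6 + 6·12·6 + 4·10·1 + 7·3·10 = 862 ≡ 4.
  S = (9, 6, 4) ≠ 0, so r is not a codeword (an error is present).
Step 3: locate the error. For a single error e at position i, S_ℓ = v_i·e·α_i^ℓ, so α_err = S_1/S_0.
  S_0^{−1} = 9^{−1} = 3 (mod 13), so α_err = 6·3 = 18 ≡ 5 = α_3. Error position i = 3.
  Consistency check: S_2/S_1 = 4·11 = 44 ≡ 5 = α_err ✓ (single-error assumption holds).
Step 4: error magnitude e = S_0/v_3 = S_0·∏_{j≠3}(α_3 − α_j) = 9·11 = 99 ≡ 8 (mod 13).
Step 5: correct position 3: c_3 = r_3 − e = 6 − 8 ≡ 11 (mod 13). Hence c = [8, 6, 11, 1, 10].
  Check: interpolating c through the α_i gives m(x) = 9 + 3·x (degree < 2) with m(α_i) = c_i for every i, so c is indeed a codeword.


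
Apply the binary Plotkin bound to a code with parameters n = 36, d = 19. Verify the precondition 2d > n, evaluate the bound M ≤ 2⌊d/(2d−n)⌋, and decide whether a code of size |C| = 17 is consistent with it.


Plotkin bound M ≤ 18; given |C| = 17 ≤ bound (satisfied).

Check applicability: 2d = 38, n = 36.
2d − n = 2 > 0, so Plotkin applies.
Compute d/(2d−n) = 19/2 ≈ 9.5000.
⌊d/(2d−n)⌋ = 9.
Plotkin bound: M ≤ 2·9 = 18.
Given |C| = 17, check: satisfied.
This |C| is below the Plotkin bound.


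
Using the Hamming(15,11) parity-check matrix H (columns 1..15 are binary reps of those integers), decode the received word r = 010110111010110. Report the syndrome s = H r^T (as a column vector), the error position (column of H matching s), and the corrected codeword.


s = (1, 1, 0, 1)^T, error position = 13, corrected codeword c = 010110111010010

Compute s = H r^T mod 2 one row at a time:
  s_1 = 1 + 1 + 0 + 1 + 0 + 1 + 1 + 0 = 5 ≡ 1 (mod 2).
  s_2 = 1 + 1 + 0 + 1 + 0 + 1 + 1 + 0 = 5 ≡ 1 (mod 2).
  s_3 = 1 + 0 + 0 + 1 + 0 + 1 + 1 + 0 = 4 ≡ 0 (mod 2).
  s_4 = 0 + 0 + 1 + 1 + 1 + 1 + 1 + 0 = 5 ≡ 1 (mod 2).
s = (1, 1, 0, 1)^T — this equals column 13 of H (binary 1101), so error is at position 13.
Correct: flip bit 13 of r = 010110111010110 to get c = 010110111010010.


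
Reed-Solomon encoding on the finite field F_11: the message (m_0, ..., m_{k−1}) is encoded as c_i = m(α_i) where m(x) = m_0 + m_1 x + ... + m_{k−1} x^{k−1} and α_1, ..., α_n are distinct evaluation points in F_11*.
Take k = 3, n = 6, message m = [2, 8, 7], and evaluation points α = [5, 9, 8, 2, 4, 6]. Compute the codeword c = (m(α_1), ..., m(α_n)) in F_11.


c = [8, 3, 8, 2, 3, 5]

Message polynomial: m(x) = 2 + 8·x + 7·x^2 (mod 11).
For each evaluation point α_i, compute m(α_i) mod 11:
  α_1 = 5: Horner steps 7 → 10 → 8, so m(5) = 8.
  α_2 = 9: Horner steps 7 → 5 → 3, so m(9) = 3.
  α_3 = 8: Horner steps 7 → 9 → 8, so m(8) = 8.
  α_4 = 2: Horner steps 7 → 0 → 2, so m(2) = 2.
  α_5 = 4: Horner steps 7 → 3 → 3, so m(4) = 3.
  α_6 = 6: Horner steps 7 → 6 → 5, so m(6) = 5.
Codeword c = [8, 3, 8, 2, 3, 5] ∈ F_11^6.


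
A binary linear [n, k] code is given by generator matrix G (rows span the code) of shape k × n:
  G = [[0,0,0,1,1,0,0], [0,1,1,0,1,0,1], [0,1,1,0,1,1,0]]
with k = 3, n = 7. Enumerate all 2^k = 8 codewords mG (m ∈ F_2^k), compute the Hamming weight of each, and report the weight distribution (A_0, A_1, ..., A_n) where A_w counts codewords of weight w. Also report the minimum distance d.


Weight distribution: A_0 = 1, A_2 = 2, A_4 = 5. Minimum distance d = 2.

Enumerate all 2^3 = 8 messages m ∈ F_2^3.
For each, compute codeword c = mG in F_2^7, then tally its weight.
  m = 000 → c = 0000000, weight = 0.
  m = 100 → c = 0001100, weight = 2.
  m = 010 → c = 0110101, weight = 4.
  m = 110 → c = 0111001, weight = 4.
  m = 001 → c = 0110110, weight = 4.
  m = 101 → c = 0111010, weight = 4.
  m = 011 → c = 0000011, weight = 2.
  m = 111 → c = 0001111, weight = 4.
Tally weights:
  weight 0: 1 codewords.
  weight 2: 2 codewords.
  weight 4: 5 codewords.
Minimum distance d = smallest w > 0 with A_w > 0 = 2.
Sanity: Σ A_w = 8 = 2^3 = 8 ✓.


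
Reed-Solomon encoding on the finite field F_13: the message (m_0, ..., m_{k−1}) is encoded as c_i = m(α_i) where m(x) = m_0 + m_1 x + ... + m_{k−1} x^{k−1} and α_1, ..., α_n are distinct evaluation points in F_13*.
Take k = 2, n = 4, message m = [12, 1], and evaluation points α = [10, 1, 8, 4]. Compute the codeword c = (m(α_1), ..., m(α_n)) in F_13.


c = [9, 0, 7, 3]

Message polynomial: m(x) = 12 + 1·x (mod 13).
For each evaluation point α_i, compute m(α_i) mod 13:
  α_1 = 10: Horner steps 1 → 9, so m(10) = 9.
  α_2 = 1: Horner steps 1 → 0, so m(1) = 0.
  α_3 = 8: Horner steps 1 → 7, so m(8) = 7.
  α_4 = 4: Horner steps 1 → 3, so m(4) = 3.
Codeword c = [9, 0, 7, 3] ∈ F_13^4.


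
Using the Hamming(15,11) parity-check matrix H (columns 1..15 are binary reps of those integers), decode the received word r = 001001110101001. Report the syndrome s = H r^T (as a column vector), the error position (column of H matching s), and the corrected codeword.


s = (0, 0, 1, 1)^T, error position = 3, corrected codeword c = 000001110101001

Compute s = H r^T mod 2 one row at a time:
  s_1 = 1 + 0 + 1 + 0 + 1 + 0 + 0 + 1 = 4 ≡ 0 (mod 2).
  s_2 = 0 + 0 + 1 + 1 + 1 + 0 + 0 + 1 = 4 ≡ 0 (mod 2).
  s_3 = 0 + 1 + 1 + 1 + 1 + 0 + 0 + 1 = 5 ≡ 1 (mod 2).
  s_4 = 0 + 1 + 0 + 1 + 0 + 0 + 0 + 1 = 3 ≡ 1 (mod 2).
s = (0, 0, 1, 1)^T — this equals column 3 of H (binary 0011), so error is at position 3.
Correct: flip bit 3 of r = 001001110101001 to get c = 000001110101001.


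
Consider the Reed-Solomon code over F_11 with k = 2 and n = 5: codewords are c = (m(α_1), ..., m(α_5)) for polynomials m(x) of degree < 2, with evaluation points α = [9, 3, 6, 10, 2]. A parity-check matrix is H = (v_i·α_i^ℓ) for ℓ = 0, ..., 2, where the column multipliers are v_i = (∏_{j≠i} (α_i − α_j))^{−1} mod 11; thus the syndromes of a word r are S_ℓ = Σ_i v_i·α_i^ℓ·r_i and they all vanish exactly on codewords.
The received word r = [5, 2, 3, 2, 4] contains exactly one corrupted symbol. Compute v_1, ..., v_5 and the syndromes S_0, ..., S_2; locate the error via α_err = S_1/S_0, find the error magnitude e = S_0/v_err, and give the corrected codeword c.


S = (2, 6, 7), error at position 2, error magnitude e = 1, c = [5, 1, 3, 2, 4].

Step 1: column multipliers v_i = (∏_{j≠i}(α_i − α_j))^{−1} mod 11.
  i = 1 (α = 9): (9−3)(9−6)(9−10)(9−2) = 6·3·(−1)·7 = −126 ≡ 6, so v_1 = 6^{−1} = 2 (mod 11).
  i = 2 (α = 3): (3−9)(3−6)(3−10)(3−2) = (−6)·(−3)·(−7)·1 = −126 ≡ 6, so v_2 = 6^{−1} = 2 (mod 11).
  i = 3 (α = 6): (6−9)(6−3)(6−10)(6−2) = (−3)·3·(−4)·4 = 144 ≡ 1, so v_3 = 1^{−1} = 1 (mod 11).
  i = 4 (α = 10): (10−9)(10−3)(10−6)(10−2) = 1·7·4·8 = 224 ≡ 4, so v_4 = 4^{−1} = 3 (mod 11).
  i = 5 (α = 2): (2−9)(2−3)(2−6)(2−10) = (−7)·(−1)·(−4)·(−8) = 224 ≡ 4, so v_5 = 4^{−1} = 3 (mod 11).
  v = [2, 2, 1, 3, 3].
Step 2: syndromes of r = [5, 2, 3, 2, 4] (all sums mod 11).
  S_0 = Σ v_i r_i = 2·5 + 2·2 + 1·3 + 3·2 + 3·4 = 35 ≡ 2.
  S_1 = Σ v_i α_i r_i = 2·9·5 + 2·3·2 + 1·6·3 + 3·10·2 + 3·2·4 = 204 ≡ 6.
  α_i^2 mod 11 = [4, 9, 3, 1, 4].
  S_2 = Σ v_i α_i^2 r_i = 2·4·5 + 2·9·2 + 1·3·3 + 3·1·2 + 3·4·4 = 139 ≡ 7.
  S = (2, 6, 7) ≠ 0, so r is not a codeword (an error is present).
Step 3: locate the error. For a single error e at position i, S_ℓ = v_i·e·α_i^ℓ, so α_err = S_1/S_0.
  S_0^{−1} = 2^{−1} = 6 (mod 11), so α_err = 6·6 = 36 ≡ 3 = α_2. Error position i = 2.
  Consistency check: S_2/S_1 = 7·2 = 14 ≡ 3 = α_err ✓ (single-error assumption holds).
Step 4: error magnitude e = S_0/v_2 = S_0·∏_{j≠2}(α_2 − α_j) = 2·6 = 12 ≡ 1 (mod 11).
Step 5: correct position 2: c_2 = r_2 − e = 2 − 1 ≡ 1 (mod 11). Hence c = [5, 1, 3, 2, 4].
  Check: interpolating c through the α_i gives m(x) = 10 + 8·x (degree < 2) with m(α_i) = c_i for every i, so c is indeed a codeword.


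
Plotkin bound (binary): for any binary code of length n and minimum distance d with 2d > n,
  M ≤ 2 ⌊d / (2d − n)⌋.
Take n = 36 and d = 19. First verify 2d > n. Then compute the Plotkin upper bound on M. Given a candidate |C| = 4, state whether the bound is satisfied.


Plotkin bound M ≤ 18; given |C| = 4 ≤ bound (satisfied).

Check applicability: 2d = 38, n = 36.
2d − n = 2 > 0, so Plotkin applies.
Compute d/(2d−n) = 19/2 ≈ 9.5000.
⌊d/(2d−n)⌋ = 9.
Plotkin bound: M ≤ 2·9 = 18.
Given |C| = 4, check: satisfied.
This |C| is below the Plotkin bound.


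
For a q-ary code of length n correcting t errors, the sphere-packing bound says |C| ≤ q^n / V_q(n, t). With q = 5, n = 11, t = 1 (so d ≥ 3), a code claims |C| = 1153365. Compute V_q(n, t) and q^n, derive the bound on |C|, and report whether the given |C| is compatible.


V_q(n, t) = 45, q^n = 48828125, Hamming bound = 1085069, |C| = 1153365 > bound (violated).

Step 1: Compute V_q(n, t) = Σ_{j=0}^1 C(n, j) (q−1)^j.
  j = 0: C(11,0)·(4)^0 = 1·1 = 1.
  j = 1: C(11,1)·(4)^1 = 11·4 = 44.
  V_q(n, t) = 1 + 44 = 45.
Step 2: q^n = 5^11 = 48828125.
Step 3: Hamming bound ⌊q^n / V_q(n,t)⌋ = ⌊48828125/45⌋ = 1085069.
Step 4: Compare |C| = 1153365 to 1085069: violated.
The claimed |C| lies above the Hamming bound, so no 5-ary code of length 11 with d ≥ 3 can have 1153365 codewords.


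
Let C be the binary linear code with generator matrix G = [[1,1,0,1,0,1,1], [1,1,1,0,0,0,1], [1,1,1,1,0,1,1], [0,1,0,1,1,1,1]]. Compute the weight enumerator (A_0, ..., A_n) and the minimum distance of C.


Weight distribution: A_0 = 1, A_1 = 1, A_2 = 2, A_3 = 4, A_4 = 3, A_5 = 3, A_6 = 2. Minimum distance d = 1.

Enumerate all 2^4 = 16 messages m ∈ F_2^4.
For each, compute codeword c = mG in F_2^7, then tally its weight.
  m = 0000 → c = 0000000, weight = 0.
  m = 1000 → c = 1101011, weight = 5.
  m = 0100 → c = 1110001, weight = 4.
  m = 1100 → c = 0011010, weight = 3.
  m = 0010 → c = 1111011, weight = 6.
  m = 1010 → c = 0010000, weight = 1.
  m = 0110 → c = 0001010, weight = 2.
  m = 1110 → c = 1100001, weight = 3.
  m = 0001 → c = 0101111, weight = 5.
  m = 1001 → c = 1000100, weight = 2.
  m = 0101 → c = 1011110, weight = 5.
  m = 1101 → c = 0110101, weight = 4.
  m = 0011 → c = 1010100, weight = 3.
  m = 1011 → c = 0111111, weight = 6.
  m = 0111 → c = 0100101, weight = 3.
  m = 1111 → c = 1001110, weight = 4.
Tally weights:
  weight 0: 1 codewords.
  weight 1: 1 codewords.
  weight 2: 2 codewords.
  weight 3: 4 codewords.
  weight 4: 3 codewords.
  weight 5: 3 codewords.
  weight 6: 2 codewords.
Minimum distance d = smallest w > 0 with A_w > 0 = 1.
Sanity: Σ A_w = 16 = 2^4 = 16 ✓.


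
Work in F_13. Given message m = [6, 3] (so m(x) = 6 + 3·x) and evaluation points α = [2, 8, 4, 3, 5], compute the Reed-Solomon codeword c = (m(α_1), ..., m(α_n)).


c = [12, 4, 5, 2, 8]

Message polynomial: m(x) = 6 + 3·x (mod 13).
For each evaluation point α_i, compute m(α_i) mod 13:
  α_1 = 2: Horner steps 3 → 12, so m(2) = 12.
  α_2 = 8: Horner steps 3 → 4, so m(8) = 4.
  α_3 = 4: Horner steps 3 → 5, so m(4) = 5.
  α_4 = 3: Horner steps 3 → 2, so m(3) = 2.
  α_5 = 5: Horner steps 3 → 8, so m(5) = 8.
Codeword c = [12, 4, 5, 2, 8] ∈ F_13^5.


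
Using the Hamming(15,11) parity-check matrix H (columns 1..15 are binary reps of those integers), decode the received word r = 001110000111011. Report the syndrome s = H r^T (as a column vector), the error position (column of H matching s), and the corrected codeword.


s = (1, 1, 1, 0)^T, error position = 14, corrected codeword c = 001110000111001

Compute s = H r^T mod 2 one row at a time:
  s_1 = 0 + 0 + 1 + 1 + 1 + 0 + 1 + 1 = 5 ≡ 1 (mod 2).
  s_2 = 1 + 1 + 0 + 0 + 1 + 0 + 1 + 1 = 5 ≡ 1 (mod 2).
  s_3 = 0 + 1 + 0 + 0 + 1 + 1 + 1 + 1 = 5 ≡ 1 (mod 2).
  s_4 = 0 + 1 + 1 + 0 + 0 + 1 + 0 + 1 = 4 ≡ 0 (mod 2).
s = (1, 1, 1, 0)^T — this equals column 14 of H (binary 1110), so error is at position 14.
Correct: flip bit 14 of r = 001110000111011 to get c = 001110000111001.


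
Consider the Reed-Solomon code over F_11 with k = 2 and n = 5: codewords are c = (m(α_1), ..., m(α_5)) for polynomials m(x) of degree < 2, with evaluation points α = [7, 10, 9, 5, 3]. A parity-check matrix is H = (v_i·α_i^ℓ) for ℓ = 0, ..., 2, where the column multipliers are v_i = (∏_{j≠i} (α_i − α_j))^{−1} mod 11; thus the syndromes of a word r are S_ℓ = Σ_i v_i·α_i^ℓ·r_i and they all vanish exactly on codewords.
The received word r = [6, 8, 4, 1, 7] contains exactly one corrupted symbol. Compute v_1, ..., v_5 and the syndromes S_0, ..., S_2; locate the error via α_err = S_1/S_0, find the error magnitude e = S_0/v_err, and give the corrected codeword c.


S = (10, 2, 7), error at position 3, error magnitude e = 4, c = [6, 8, 0, 1, 7].

Step 1: column multipliers v_i = (∏_{j≠i}(α_i − α_j))^{−1} mod 11.
  i = 1 (α = 7): (7−10)(7−9)(7−5)(7−3) = (−3)·(−2)·2·4 = 48 ≡ 4, so v_1 = 4^{−1} = 3 (mod 11).
  i = 2 (α = 10): (10−7)(10−9)(10−5)(10−3) = 3·1·5·7 = 105 ≡ 6, so v_2 = 6^{−1} = 2 (mod 11).
  i = 3 (α = 9): (9−7)(9−10)(9−5)(9−3) = 2·(−1)·4·6 = −48 ≡ 7, so v_3 = 7^{−1} = 8 (mod 11).
  i = 4 (α = 5): (5−7)(5−10)(5−9)(5−3) = (−2)·(−5)·(−4)·2 = −80 ≡ 8, so v_4 = 8^{−1} = 7 (mod 11).
  i = 5 (α = 3): (3−7)(3−10)(3−9)(3−5) = (−4)·(−7)·(−6)·(−2) = 336 ≡ 6, so v_5 = 6^{−1} = 2 (mod 11).
  v = [3, 2, 8, 7, 2].
Step 2: syndromes of r = [6, 8, 4, 1, 7] (all sums mod 11).
  S_0 = Σ v_i r_i = 3·6 + 2·8 + 8·4 + 7·1 + 2·7 = 87 ≡ 10.
  S_1 = Σ v_i α_i r_i = 3·7·6 + 2·10·8 + 8·9·4 + 7·5·1 + 2·3·7 = 651 ≡ 2.
  α_i^2 mod 11 = [5, 1, 4, 3, 9].
  S_2 = Σ v_i α_i^2 r_i = 3·5·6 + 2·1·8 + 8·4·4 + 7·3·1 + 2·9·7 = 381 ≡ 7.
  S = (10, 2, 7) ≠ 0, so r is not a codeword (an error is present).
Step 3: locate the error. For a single error e at position i, S_ℓ = v_i·e·α_i^ℓ, so α_err = S_1/S_0.
  S_0^{−1} = 10^{−1} = 10 (mod 11), so α_err = 2·10 = 20 ≡ 9 = α_3. Error position i = 3.
  Consistency check: S_2/S_1 = 7·6 = 42 ≡ 9 = α_err ✓ (single-error assumption holds).
Step 4: error magnitude e = S_0/v_3 = S_0·∏_{j≠3}(α_3 − α_j) = 10·7 = 70 ≡ 4 (mod 11).
Step 5: correct position 3: c_3 = r_3 − e = 4 − 4 ≡ 0 (mod 11). Hence c = [6, 8, 0, 1, 7].
  Check: interpolating c through the α_i gives m(x) = 5 + 8·x (degree < 2) with m(α_i) = c_i for every i, so c is indeed a codeword.


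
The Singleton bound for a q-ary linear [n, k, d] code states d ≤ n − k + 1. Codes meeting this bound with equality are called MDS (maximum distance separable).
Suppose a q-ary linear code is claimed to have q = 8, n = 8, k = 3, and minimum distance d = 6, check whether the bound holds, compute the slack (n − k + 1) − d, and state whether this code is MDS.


Singleton RHS = n − k + 1 = 6, slack = 0, bound satisfied, MDS.

Singleton bound: d ≤ n − k + 1.
Here n = 8, k = 3, so n − k + 1 = 6.
Given d = 6, check d ≤ 6: YES.
Slack = (n − k + 1) − d = 0.
The code is MDS (slack = 0).
Description: the claimed parameters are [8, 3, 6]_8; such a code would be MDS (meets Singleton bound).


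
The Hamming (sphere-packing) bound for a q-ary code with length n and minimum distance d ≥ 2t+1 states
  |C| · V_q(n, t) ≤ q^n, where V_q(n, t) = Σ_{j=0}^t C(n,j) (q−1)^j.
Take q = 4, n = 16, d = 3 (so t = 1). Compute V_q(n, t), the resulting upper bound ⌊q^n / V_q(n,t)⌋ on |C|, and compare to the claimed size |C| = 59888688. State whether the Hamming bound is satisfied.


V_q(n, t) = 49, q^n = 4294967296, Hamming bound = 87652393, |C| = 59888688 ≤ bound (satisfied).

Step 1: Compute V_q(n, t) = Σ_{j=0}^1 C(n, j) (q−1)^j.
  j = 0: C(16,0)·(3)^0 = 1·1 = 1.
  j = 1: C(16,1)·(3)^1 = 16·3 = 48.
  V_q(n, t) = 1 + 48 = 49.
Step 2: q^n = 4^16 = 4294967296.
Step 3: Hamming bound ⌊q^n / V_q(n,t)⌋ = ⌊4294967296/49⌋ = 87652393.
Step 4: Compare |C| = 59888688 to 87652393: satisfied.
The claimed |C| lies below the Hamming bound.


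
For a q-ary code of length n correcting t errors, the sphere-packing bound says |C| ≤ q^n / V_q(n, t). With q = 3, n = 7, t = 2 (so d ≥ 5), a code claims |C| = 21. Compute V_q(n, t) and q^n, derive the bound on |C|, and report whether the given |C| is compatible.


V_q(n, t) = 99, q^n = 2187, Hamming bound = 22, |C| = 21 ≤ bound (satisfied).

Step 1: Compute V_q(n, t) = Σ_{j=0}^2 C(n, j) (q−1)^j.
  j = 0: C(7,0)·(2)^0 = 1·1 = 1.
  j = 1: C(7,1)·(2)^1 = 7·2 = 14.
  j = 2: C(7,2)·(2)^2 = 21·4 = 84.
  V_q(n, t) = 1 + 14 + 84 = 99.
Step 2: q^n = 3^7 = 2187.
Step 3: Hamming bound ⌊q^n / V_q(n,t)⌋ = ⌊2187/99⌋ = 22.
Step 4: Compare |C| = 21 to 22: satisfied.
The claimed |C| lies below the Hamming bound.


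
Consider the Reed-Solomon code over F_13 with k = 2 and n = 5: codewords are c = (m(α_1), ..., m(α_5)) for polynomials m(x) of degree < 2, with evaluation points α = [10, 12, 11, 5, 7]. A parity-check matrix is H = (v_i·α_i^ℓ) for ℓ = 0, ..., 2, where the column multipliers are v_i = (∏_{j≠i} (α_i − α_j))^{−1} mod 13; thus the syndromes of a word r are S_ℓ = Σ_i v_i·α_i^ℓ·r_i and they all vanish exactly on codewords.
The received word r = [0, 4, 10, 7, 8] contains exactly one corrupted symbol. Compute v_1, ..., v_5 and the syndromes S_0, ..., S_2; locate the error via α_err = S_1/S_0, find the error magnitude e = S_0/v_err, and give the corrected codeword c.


S = (9, 12, 3), error at position 1, error magnitude e = 10, c = [3, 4, 10, 7, 8].

Step 1: column multipliers v_i = (∏_{j≠i}(α_i − α_j))^{−1} mod 13.
  i = 1 (α = 10): (10−12)(10−11)(10−5)(10−7) = (−2)·(−1)·5·3 = 30 ≡ 4, so v_1 = 4^{−1} = 10 (mod 13).
  i = 2 (α = 12): (12−10)(12−11)(12−5)(12−7) = 2·1·7·5 = 70 ≡ 5, so v_2 = 5^{−1} = 8 (mod 13).
  i = 3 (α = 11): (11−10)(11−12)(11−5)(11−7) = 1·(−1)·6·4 = −24 ≡ 2, so v_3 = 2^{−1} = 7 (mod 13).
  i = 4 (α = 5): (5−10)(5−12)(5−11)(5−7) = (−5)·(−7)·(−6)·(−2) = 420 ≡ 4, so v_4 = 4^{−1} = 10 (mod 13).
  i = 5 (α = 7): (7−10)(7−12)(7−11)(7−5) = (−3)·(−5)·(−4)·2 = −120 ≡ 10, so v_5 = 10^{−1} = 4 (mod 13).
  v = [10, 8, 7, 10, 4].
Step 2: syndromes of r = [0, 4, 10, 7, 8] (all sums mod 13).
  S_0 = Σ v_i r_i = 10·0 + 8·4 + 7·10 + 10·7 + 4·8 = 204 ≡ 9.
  S_1 = Σ v_i α_i r_i = 10·10·0 + 8·12·4 + 7·11·10 + 10·5·7 + 4·7·8 = 1728 ≡ 12.
  α_i^2 mod 13 = [9, 1, 4, 12, 10].
  S_2 = Σ v_i α_i^2 r_i = 10·9·0 + 8·1·4 + 7·4·10 + 10·12·7 + 4·10·8 = 1472 ≡ 3.
  S = (9, 12, 3) ≠ 0, so r is not a codeword (an error is present).
Step 3: locate the error. For a single error e at position i, S_ℓ = v_i·e·α_i^ℓ, so α_err = S_1/S_0.
  S_0^{−1} = 9^{−1} = 3 (mod 13), so α_err = 12·3 = 36 ≡ 10 = α_1. Error position i = 1.
  Consistency check: S_2/S_1 = 3·12 = 36 ≡ 10 = α_err ✓ (single-error assumption holds).
Step 4: error magnitude e = S_0/v_1 = S_0·∏_{j≠1}(α_1 − α_j) = 9·4 = 36 ≡ 10 (mod 13).
Step 5: correct position 1: c_1 = r_1 − e = 0 − 10 ≡ 3 (mod 13). Hence c = [3, 4, 10, 7, 8].
  Check: interpolating c through the α_i gives m(x) = 11 + 7·x (degree < 2) with m(α_i) = c_i for every i, so c is indeed a codeword.
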